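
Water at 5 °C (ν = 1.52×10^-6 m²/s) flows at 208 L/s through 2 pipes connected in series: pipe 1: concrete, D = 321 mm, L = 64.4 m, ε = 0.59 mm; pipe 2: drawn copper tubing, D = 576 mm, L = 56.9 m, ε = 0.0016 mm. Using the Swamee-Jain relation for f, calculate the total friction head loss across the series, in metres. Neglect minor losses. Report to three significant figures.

H ≈ 1.62 m

Pipe 1: V = 2.570 m/s, Re = 5.43×10^5, ε/D = 0.00184, f = 0.02337, h_1 = f(L/D)V²/2g = 1.579 m
Pipe 2: V = 0.7982 m/s, Re = 3.02×10^5, ε/D = 2.78×10^-6, f = 0.01438, h_2 = f(L/D)V²/2g = 0.04615 m
Series → Q common, losses add: H = Σh = 1.625 m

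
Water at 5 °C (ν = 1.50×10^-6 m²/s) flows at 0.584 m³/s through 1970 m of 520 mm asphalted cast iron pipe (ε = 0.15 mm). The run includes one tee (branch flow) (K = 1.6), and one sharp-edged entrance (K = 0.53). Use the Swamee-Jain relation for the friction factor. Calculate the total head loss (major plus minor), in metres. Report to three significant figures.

H_L ≈ 23.7 m

V = 4Q/(πD²) = 2.750 m/s; V²/2g = 0.3854 m
Re = 9.53×10^5, ε/D = 2.88×10^-4 → f = 0.01569 (Swamee-Jain)
Major: h_f = f(L/D)·V²/2g = 0.01569·3788·0.3854 = 22.90 m
Minor: ΣK = 2.13; h_m = ΣK·V²/2g = 0.8209 m
Total H_L = 22.90 + 0.8209 = 23.73 m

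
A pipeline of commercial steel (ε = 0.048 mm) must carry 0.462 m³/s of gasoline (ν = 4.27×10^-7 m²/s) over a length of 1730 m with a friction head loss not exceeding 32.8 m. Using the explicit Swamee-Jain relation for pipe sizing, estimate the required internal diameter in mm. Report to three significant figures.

D ≈ 416 mm

Swamee-Jain (Type III): D = 0.66·[ε^1.25·(LQ²/(gh_f))^4.75 + ν·Q^9.4·(L/(gh_f))^5.2]^0.04
LQ²/(gh_f) = 1.148; L/(gh_f) = 5.377
Term 1 = ε^1.25·(…)^4.75 = 7.68×10^-6; Term 2 = ν·Q^9.4·(…)^5.2 = 1.89×10^-6
D = 0.66·(7.68×10^-6 + 1.89×10^-6)^0.04 = 0.4157 m = 416 mm
Check: V = 3.40 m/s, Re = 3.31×10^6, f = 0.01286, h_f = 31.6 m ≈ 32.8 m ✓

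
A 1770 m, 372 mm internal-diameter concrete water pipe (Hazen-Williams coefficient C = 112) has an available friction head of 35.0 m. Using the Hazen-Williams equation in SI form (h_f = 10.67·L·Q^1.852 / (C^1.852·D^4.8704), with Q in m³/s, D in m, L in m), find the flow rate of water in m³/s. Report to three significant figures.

Rearranging: Q = [h_f·C^1.852·D^4.8704 / (10.67·L)]^(1/1.852)
Q = [35.0·112^1.852·0.372^4.8704 / (10.67·1770)]^0.540 = 0.2784 m³/s

Q ≈ 0.278 m³/s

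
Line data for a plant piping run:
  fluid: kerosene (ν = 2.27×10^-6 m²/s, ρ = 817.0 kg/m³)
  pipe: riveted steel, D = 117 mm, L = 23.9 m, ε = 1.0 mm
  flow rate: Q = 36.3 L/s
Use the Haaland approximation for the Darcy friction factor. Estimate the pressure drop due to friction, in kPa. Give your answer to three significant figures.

V = 4Q/(πD²) = 4·0.0363/(π·0.117²) = 3.376 m/s
Re = VD/ν = 3.376·0.117/2.27×10^-6 = 1.74×10^5 → turbulent
ε/D = 1.0/117 = 0.00855
Haaland: f = 0.03640
h_f = f(L/D)V²/(2g) = 0.03640·(23.9/0.117)·3.376²/(2·9.81) = 4.320 m
Δp = ρg·h_f = 817.0·9.81·4.320 = 34.62 kPa

Δp ≈ 34.6 kPa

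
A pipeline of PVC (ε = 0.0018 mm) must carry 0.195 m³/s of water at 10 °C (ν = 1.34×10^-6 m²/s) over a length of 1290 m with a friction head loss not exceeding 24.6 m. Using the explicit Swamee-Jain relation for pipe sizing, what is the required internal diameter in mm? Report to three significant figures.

D ≈ 295 mm

Swamee-Jain (Type III): D = 0.66·[ε^1.25·(LQ²/(gh_f))^4.75 + ν·Q^9.4·(L/(gh_f))^5.2]^0.04
LQ²/(gh_f) = 0.2033; L/(gh_f) = 5.345
Term 1 = ε^1.25·(…)^4.75 = 3.41×10^-11; Term 2 = ν·Q^9.4·(…)^5.2 = 1.73×10^-9
D = 0.66·(3.41×10^-11 + 1.73×10^-9)^0.04 = 0.2947 m = 295 mm
Check: V = 2.86 m/s, Re = 6.29×10^5, f = 0.01268, h_f = 23.1 m ≈ 24.6 m ✓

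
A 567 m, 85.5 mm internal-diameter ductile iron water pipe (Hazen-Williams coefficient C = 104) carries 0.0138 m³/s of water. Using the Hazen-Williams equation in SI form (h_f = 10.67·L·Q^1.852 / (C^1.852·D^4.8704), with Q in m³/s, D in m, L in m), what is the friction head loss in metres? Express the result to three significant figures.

h_f = 10.67·567·0.0138^1.852 / (104^1.852·0.0855^4.8704) = 63.53 m

h_f ≈ 63.5 m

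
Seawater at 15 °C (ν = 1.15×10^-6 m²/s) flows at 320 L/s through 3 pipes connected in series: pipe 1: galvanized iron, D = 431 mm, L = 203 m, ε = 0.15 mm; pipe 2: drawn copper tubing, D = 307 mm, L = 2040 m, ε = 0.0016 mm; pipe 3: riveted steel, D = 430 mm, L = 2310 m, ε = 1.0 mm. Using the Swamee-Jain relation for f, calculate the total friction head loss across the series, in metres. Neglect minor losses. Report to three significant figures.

H ≈ 107 m

Pipe 1: V = 2.193 m/s, Re = 8.22×10^5, ε/D = 3.48×10^-4, f = 0.01630, h_1 = f(L/D)V²/2g = 1.883 m
Pipe 2: V = 4.323 m/s, Re = 1.15×10^6, ε/D = 5.21×10^-6, f = 0.01147, h_2 = f(L/D)V²/2g = 72.63 m
Pipe 3: V = 2.204 m/s, Re = 8.24×10^5, ε/D = 0.00233, f = 0.02467, h_3 = f(L/D)V²/2g = 32.80 m
Series → Q common, losses add: H = Σh = 107.3 m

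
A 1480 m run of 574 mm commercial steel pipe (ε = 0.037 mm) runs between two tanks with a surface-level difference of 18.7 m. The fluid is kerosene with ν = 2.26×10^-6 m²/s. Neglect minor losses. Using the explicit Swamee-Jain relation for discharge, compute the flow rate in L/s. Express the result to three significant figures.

Swamee-Jain (Type II): Q = -0.965·√(gD⁵h_f/L)·ln[ε/(3.7D) + √(3.17ν²L/(gD³h_f))]
√(gD⁵h_f/L) = √(9.81·0.574⁵·18.7/1480) = 0.08788
ε/(3.7D) = 1.74×10^-5; √(3.17ν²L/(gD³h_f)) = 2.63×10^-5
Q = -0.965·0.08788·ln(4.370×10^-5) = 0.8513 m³/s
Check: V = 3.29 m/s, Re = 8.36×10^5, f = 0.01319, h_f = 18.8 m ≈ 18.7 m ✓

Q ≈ 851 L/s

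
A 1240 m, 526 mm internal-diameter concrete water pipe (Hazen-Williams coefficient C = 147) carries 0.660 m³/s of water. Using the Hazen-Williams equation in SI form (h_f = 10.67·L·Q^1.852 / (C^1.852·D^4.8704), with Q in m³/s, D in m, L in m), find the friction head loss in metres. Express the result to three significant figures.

h_f = 10.67·1240·0.660^1.852 / (147^1.852·0.526^4.8704) = 13.57 m

h_f ≈ 13.6 m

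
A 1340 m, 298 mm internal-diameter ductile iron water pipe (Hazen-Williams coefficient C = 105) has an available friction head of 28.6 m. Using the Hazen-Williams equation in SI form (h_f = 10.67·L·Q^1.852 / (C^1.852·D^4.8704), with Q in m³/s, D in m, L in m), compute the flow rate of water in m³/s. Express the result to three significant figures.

Rearranging: Q = [h_f·C^1.852·D^4.8704 / (10.67·L)]^(1/1.852)
Q = [28.6·105^1.852·0.298^4.8704 / (10.67·1340)]^0.540 = 0.1518 m³/s

Q ≈ 0.152 m³/s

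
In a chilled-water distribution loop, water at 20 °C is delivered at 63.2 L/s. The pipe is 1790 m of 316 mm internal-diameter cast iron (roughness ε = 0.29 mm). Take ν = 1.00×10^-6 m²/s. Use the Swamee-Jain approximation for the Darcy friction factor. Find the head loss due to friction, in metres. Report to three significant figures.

V = 4Q/(πD²) = 4·0.0632/(π·0.316²) = 0.8058 m/s
Re = VD/ν = 0.8058·0.316/1.00×10^-6 = 2.55×10^5 → turbulent
ε/D = 0.29/316 = 9.18×10^-4
Swamee-Jain: f = 0.02057
h_f = f(L/D)V²/(2g) = 0.02057·(1790/0.316)·0.8058²/(2·9.81) = 3.856 m

h_f ≈ 3.86 m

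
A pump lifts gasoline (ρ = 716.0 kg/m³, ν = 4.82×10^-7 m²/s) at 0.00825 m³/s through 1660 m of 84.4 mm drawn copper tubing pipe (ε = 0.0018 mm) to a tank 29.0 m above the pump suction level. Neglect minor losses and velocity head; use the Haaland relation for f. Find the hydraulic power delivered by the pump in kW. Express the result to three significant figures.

V = 4Q/(πD²) = 1.475 m/s; Re = 2.58×10^5; ε/D = 2.13×10^-5; f = 0.01492
h_f = f(L/D)V²/2g = 32.51 m
Total head H = z + h_f = 29.0 + 32.51 = 61.51 m
P_hyd = ρgQH = 716.0·9.81·0.00825·61.51 = 3.565 kW

P_hyd ≈ 3.56 kW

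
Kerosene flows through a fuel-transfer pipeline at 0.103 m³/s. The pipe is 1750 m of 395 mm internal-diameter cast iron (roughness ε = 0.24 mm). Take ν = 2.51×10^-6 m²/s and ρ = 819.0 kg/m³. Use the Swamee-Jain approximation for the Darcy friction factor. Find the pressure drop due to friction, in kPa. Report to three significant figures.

V = 4Q/(πD²) = 4·0.103/(π·0.395²) = 0.8405 m/s
Re = VD/ν = 0.8405·0.395/2.51×10^-6 = 1.32×10^5 → turbulent
ε/D = 0.24/395 = 6.08×10^-4
Swamee-Jain: f = 0.02023
h_f = f(L/D)V²/(2g) = 0.02023·(1750/0.395)·0.8405²/(2·9.81) = 3.228 m
Δp = ρg·h_f = 819.0·9.81·3.228 = 25.93 kPa

Δp ≈ 25.9 kPa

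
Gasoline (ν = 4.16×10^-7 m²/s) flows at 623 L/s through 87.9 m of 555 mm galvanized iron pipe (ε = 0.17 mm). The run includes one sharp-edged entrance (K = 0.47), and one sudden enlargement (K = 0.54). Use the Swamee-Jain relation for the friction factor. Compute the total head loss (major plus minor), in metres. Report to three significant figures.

V = 4Q/(πD²) = 2.575 m/s; V²/2g = 0.3380 m
Re = 3.44×10^6, ε/D = 3.06×10^-4 → f = 0.01528 (Swamee-Jain)
Major: h_f = f(L/D)·V²/2g = 0.01528·158.4·0.3380 = 0.8182 m
Minor: ΣK = 1.01; h_m = ΣK·V²/2g = 0.3414 m
Total H_L = 0.8182 + 0.3414 = 1.160 m

H_L ≈ 1.16 m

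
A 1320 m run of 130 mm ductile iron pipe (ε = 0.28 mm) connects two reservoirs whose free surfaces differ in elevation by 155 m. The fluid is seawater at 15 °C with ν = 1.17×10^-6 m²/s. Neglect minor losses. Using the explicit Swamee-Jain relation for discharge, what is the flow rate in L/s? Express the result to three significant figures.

Swamee-Jain (Type II): Q = -0.965·√(gD⁵h_f/L)·ln[ε/(3.7D) + √(3.17ν²L/(gD³h_f))]
√(gD⁵h_f/L) = √(9.81·0.130⁵·155/1320) = 0.006540
ε/(3.7D) = 5.82×10^-4; √(3.17ν²L/(gD³h_f)) = 4.14×10^-5
Q = -0.965·0.006540·ln(6.235×10^-4) = 0.04658 m³/s
Check: V = 3.51 m/s, Re = 3.90×10^5, f = 0.02446, h_f = 156 m ≈ 155 m ✓

Q ≈ 46.6 L/s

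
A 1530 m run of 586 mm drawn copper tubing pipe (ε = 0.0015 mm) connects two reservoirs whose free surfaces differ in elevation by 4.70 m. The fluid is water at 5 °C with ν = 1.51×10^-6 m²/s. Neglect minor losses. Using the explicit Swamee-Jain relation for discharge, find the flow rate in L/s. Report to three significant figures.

Q ≈ 452 L/s

Swamee-Jain (Type II): Q = -0.965·√(gD⁵h_f/L)·ln[ε/(3.7D) + √(3.17ν²L/(gD³h_f))]
√(gD⁵h_f/L) = √(9.81·0.586⁵·4.70/1530) = 0.04563
ε/(3.7D) = 6.92×10^-7; √(3.17ν²L/(gD³h_f)) = 3.45×10^-5
Q = -0.965·0.04563·ln(3.522×10^-5) = 0.4515 m³/s
Check: V = 1.67 m/s, Re = 6.50×10^5, f = 0.01255, h_f = 4.68 m ≈ 4.70 m ✓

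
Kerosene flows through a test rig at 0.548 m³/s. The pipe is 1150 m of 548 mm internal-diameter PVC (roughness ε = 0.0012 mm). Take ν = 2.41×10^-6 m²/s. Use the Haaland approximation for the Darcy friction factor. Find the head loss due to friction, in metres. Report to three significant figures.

V = 4Q/(πD²) = 4·0.548/(π·0.548²) = 2.323 m/s
Re = VD/ν = 2.323·0.548/2.41×10^-6 = 5.28×10^5 → turbulent
ε/D = 0.0012/548 = 2.19×10^-6
Haaland: f = 0.01296
h_f = f(L/D)V²/(2g) = 0.01296·(1150/0.548)·2.323²/(2·9.81) = 7.483 m

h_f ≈ 7.48 m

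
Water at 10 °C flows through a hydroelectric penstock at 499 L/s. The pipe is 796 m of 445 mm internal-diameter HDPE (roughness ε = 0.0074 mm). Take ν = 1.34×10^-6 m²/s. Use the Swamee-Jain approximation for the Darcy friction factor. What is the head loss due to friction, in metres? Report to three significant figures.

V = 4Q/(πD²) = 4·0.499/(π·0.445²) = 3.208 m/s
Re = VD/ν = 3.208·0.445/1.34×10^-6 = 1.07×10^6 → turbulent
ε/D = 0.0074/445 = 1.66×10^-5
Swamee-Jain: f = 0.01190
h_f = f(L/D)V²/(2g) = 0.01190·(796/0.445)·3.208²/(2·9.81) = 11.17 m

h_f ≈ 11.2 m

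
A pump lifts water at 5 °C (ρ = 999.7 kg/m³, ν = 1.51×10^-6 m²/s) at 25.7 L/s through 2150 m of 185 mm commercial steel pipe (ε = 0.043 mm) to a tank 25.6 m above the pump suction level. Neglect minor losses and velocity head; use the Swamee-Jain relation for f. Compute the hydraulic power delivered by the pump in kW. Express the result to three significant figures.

V = 4Q/(πD²) = 0.9561 m/s; Re = 1.17×10^5; ε/D = 2.32×10^-4; f = 0.01869
h_f = f(L/D)V²/2g = 10.12 m
Total head H = z + h_f = 25.6 + 10.12 = 35.72 m
P_hyd = ρgQH = 999.7·9.81·0.0257·35.72 = 9.003 kW

P_hyd ≈ 9.00 kW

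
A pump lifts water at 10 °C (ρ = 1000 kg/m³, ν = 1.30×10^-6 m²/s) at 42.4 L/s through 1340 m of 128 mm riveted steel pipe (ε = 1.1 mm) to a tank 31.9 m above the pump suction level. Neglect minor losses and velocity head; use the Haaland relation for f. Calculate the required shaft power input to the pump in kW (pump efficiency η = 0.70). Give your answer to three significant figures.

P_shaft ≈ 144 kW

V = 4Q/(πD²) = 3.295 m/s; Re = 3.24×10^5; ε/D = 0.00859; f = 0.03630
h_f = f(L/D)V²/2g = 210.3 m
Total head H = z + h_f = 31.9 + 210.3 = 242.2 m
P_hyd = ρgQH = 1000·9.81·0.0424·242.2 = 100.7 kW
P_shaft = P_hyd/η = 100.7/0.70 = 143.9 kW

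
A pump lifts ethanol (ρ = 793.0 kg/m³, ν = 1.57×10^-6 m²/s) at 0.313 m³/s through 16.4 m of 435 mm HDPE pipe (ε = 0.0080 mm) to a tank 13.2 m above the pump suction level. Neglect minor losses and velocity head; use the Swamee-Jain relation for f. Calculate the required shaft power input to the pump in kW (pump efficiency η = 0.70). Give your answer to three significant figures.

V = 4Q/(πD²) = 2.106 m/s; Re = 5.84×10^5; ε/D = 1.84×10^-5; f = 0.01306
h_f = f(L/D)V²/2g = 0.1113 m
Total head H = z + h_f = 13.2 + 0.1113 = 13.31 m
P_hyd = ρgQH = 793.0·9.81·0.313·13.31 = 32.41 kW
P_shaft = P_hyd/η = 32.41/0.70 = 46.30 kW

P_shaft ≈ 46.3 kW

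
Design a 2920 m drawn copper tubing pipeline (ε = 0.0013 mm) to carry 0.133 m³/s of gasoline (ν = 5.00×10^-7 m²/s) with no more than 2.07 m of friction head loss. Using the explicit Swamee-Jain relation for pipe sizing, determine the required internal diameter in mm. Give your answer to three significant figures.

D ≈ 486 mm

Swamee-Jain (Type III): D = 0.66·[ε^1.25·(LQ²/(gh_f))^4.75 + ν·Q^9.4·(L/(gh_f))^5.2]^0.04
LQ²/(gh_f) = 2.544; L/(gh_f) = 143.8
Term 1 = ε^1.25·(…)^4.75 = 3.70×10^-6; Term 2 = ν·Q^9.4·(…)^5.2 = 4.82×10^-4
D = 0.66·(3.70×10^-6 + 4.82×10^-4)^0.04 = 0.4864 m = 486 mm
Check: V = 0.716 m/s, Re = 6.96×10^5, f = 0.01240, h_f = 1.94 m ≈ 2.07 m ✓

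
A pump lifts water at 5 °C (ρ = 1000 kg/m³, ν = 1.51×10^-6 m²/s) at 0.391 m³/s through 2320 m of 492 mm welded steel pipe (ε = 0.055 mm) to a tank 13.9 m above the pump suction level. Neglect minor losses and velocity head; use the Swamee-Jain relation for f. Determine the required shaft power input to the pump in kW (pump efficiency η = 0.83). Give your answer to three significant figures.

V = 4Q/(πD²) = 2.057 m/s; Re = 6.70×10^5; ε/D = 1.12×10^-4; f = 0.01417
h_f = f(L/D)V²/2g = 14.40 m
Total head H = z + h_f = 13.9 + 14.40 = 28.30 m
P_hyd = ρgQH = 1000·9.81·0.391·28.30 = 108.6 kW
P_shaft = P_hyd/η = 108.6/0.83 = 130.8 kW

P_shaft ≈ 131 kW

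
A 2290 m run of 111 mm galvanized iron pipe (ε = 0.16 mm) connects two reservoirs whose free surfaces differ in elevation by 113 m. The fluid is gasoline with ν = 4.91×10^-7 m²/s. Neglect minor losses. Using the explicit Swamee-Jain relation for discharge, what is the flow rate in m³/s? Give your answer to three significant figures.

Q ≈ 0.0214 m³/s

Swamee-Jain (Type II): Q = -0.965·√(gD⁵h_f/L)·ln[ε/(3.7D) + √(3.17ν²L/(gD³h_f))]
√(gD⁵h_f/L) = √(9.81·0.111⁵·113/2290) = 0.002856
ε/(3.7D) = 3.90×10^-4; √(3.17ν²L/(gD³h_f)) = 3.40×10^-5
Q = -0.965·0.002856·ln(4.236×10^-4) = 0.02141 m³/s
Check: V = 2.21 m/s, Re = 5.00×10^5, f = 0.02209, h_f = 114 m ≈ 113 m ✓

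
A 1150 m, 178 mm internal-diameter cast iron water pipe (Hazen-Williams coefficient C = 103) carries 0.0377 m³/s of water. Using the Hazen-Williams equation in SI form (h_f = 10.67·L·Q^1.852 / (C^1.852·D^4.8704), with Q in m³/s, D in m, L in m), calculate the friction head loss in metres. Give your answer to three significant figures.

h_f ≈ 23.7 m

h_f = 10.67·1150·0.0377^1.852 / (103^1.852·0.178^4.8704) = 23.73 m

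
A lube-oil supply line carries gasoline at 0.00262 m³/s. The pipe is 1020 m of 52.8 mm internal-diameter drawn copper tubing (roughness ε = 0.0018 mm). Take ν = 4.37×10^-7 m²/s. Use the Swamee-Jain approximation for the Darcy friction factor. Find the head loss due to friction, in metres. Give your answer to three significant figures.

h_f ≈ 23.7 m

V = 4Q/(πD²) = 4·0.00262/(π·0.0528²) = 1.197 m/s
Re = VD/ν = 1.197·0.0528/4.37×10^-7 = 1.45×10^5 → turbulent
ε/D = 0.0018/52.8 = 3.41×10^-5
Swamee-Jain: f = 0.01682
h_f = f(L/D)V²/(2g) = 0.01682·(1020/0.0528)·1.197²/(2·9.81) = 23.71 m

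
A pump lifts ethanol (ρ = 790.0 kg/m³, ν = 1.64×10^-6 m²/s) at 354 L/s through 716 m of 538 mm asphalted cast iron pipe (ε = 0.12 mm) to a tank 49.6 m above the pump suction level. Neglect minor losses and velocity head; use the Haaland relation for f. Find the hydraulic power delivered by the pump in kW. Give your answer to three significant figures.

V = 4Q/(πD²) = 1.557 m/s; Re = 5.11×10^5; ε/D = 2.23×10^-4; f = 0.01548
h_f = f(L/D)V²/2g = 2.546 m
Total head H = z + h_f = 49.6 + 2.546 = 52.15 m
P_hyd = ρgQH = 790.0·9.81·0.354·52.15 = 143.1 kW

P_hyd ≈ 143 kW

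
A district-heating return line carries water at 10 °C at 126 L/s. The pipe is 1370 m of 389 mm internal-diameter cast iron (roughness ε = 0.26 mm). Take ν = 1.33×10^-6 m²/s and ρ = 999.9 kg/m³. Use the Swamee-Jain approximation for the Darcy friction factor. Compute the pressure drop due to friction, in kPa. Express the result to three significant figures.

V = 4Q/(πD²) = 4·0.126/(π·0.389²) = 1.060 m/s
Re = VD/ν = 1.060·0.389/1.33×10^-6 = 3.10×10^5 → turbulent
ε/D = 0.26/389 = 6.68×10^-4
Swamee-Jain: f = 0.01920
h_f = f(L/D)V²/(2g) = 0.01920·(1370/0.389)·1.060²/(2·9.81) = 3.873 m
Δp = ρg·h_f = 999.9·9.81·3.873 = 37.99 kPa

Δp ≈ 38.0 kPa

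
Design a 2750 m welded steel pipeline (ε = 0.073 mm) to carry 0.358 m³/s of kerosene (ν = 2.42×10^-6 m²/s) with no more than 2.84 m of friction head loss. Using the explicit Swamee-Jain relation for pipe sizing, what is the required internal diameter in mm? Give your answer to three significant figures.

D ≈ 703 mm

Swamee-Jain (Type III): D = 0.66·[ε^1.25·(LQ²/(gh_f))^4.75 + ν·Q^9.4·(L/(gh_f))^5.2]^0.04
LQ²/(gh_f) = 12.65; L/(gh_f) = 98.71
Term 1 = ε^1.25·(…)^4.75 = 1.16; Term 2 = ν·Q^9.4·(…)^5.2 = 3.64
D = 0.66·(1.16 + 3.64)^0.04 = 0.7027 m = 703 mm
Check: V = 0.923 m/s, Re = 2.68×10^5, f = 0.01572, h_f = 2.67 m ≈ 2.84 m ✓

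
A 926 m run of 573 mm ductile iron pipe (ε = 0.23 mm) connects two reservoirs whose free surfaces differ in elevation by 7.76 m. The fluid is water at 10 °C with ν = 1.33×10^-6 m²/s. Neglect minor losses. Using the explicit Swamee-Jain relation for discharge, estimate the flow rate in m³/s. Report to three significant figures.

Q ≈ 0.617 m³/s

Swamee-Jain (Type II): Q = -0.965·√(gD⁵h_f/L)·ln[ε/(3.7D) + √(3.17ν²L/(gD³h_f))]
√(gD⁵h_f/L) = √(9.81·0.573⁵·7.76/926) = 0.07126
ε/(3.7D) = 1.08×10^-4; √(3.17ν²L/(gD³h_f)) = 1.90×10^-5
Q = -0.965·0.07126·ln(1.275×10^-4) = 0.6166 m³/s
Check: V = 2.39 m/s, Re = 1.03×10^6, f = 0.01658, h_f = 7.81 m ≈ 7.76 m ✓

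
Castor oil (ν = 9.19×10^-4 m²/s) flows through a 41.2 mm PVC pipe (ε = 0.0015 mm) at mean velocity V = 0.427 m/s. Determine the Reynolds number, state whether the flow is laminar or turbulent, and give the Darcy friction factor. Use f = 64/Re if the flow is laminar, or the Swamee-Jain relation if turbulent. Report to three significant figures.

Re ≈ 19.1; laminar; f = 64/Re ≈ 3.34

Re = VD/ν = 0.4270·0.0412/9.19×10^-4 = 19.1
Re < 2300 → laminar → f = 64/Re = 3.343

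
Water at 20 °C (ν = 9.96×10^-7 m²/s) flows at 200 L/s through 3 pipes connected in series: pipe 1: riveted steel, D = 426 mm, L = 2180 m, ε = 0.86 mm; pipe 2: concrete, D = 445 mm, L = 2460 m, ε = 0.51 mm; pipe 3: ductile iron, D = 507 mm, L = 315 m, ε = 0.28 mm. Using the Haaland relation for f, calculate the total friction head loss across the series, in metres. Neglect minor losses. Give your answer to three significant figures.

Pipe 1: V = 1.403 m/s, Re = 6.00×10^5, ε/D = 0.00202, f = 0.02379, h_1 = f(L/D)V²/2g = 12.22 m
Pipe 2: V = 1.286 m/s, Re = 5.75×10^5, ε/D = 0.00115, f = 0.02076, h_2 = f(L/D)V²/2g = 9.672 m
Pipe 3: V = 0.9907 m/s, Re = 5.04×10^5, ε/D = 5.52×10^-4, f = 0.01790, h_3 = f(L/D)V²/2g = 0.5562 m
Series → Q common, losses add: H = Σh = 22.45 m

H ≈ 22.4 m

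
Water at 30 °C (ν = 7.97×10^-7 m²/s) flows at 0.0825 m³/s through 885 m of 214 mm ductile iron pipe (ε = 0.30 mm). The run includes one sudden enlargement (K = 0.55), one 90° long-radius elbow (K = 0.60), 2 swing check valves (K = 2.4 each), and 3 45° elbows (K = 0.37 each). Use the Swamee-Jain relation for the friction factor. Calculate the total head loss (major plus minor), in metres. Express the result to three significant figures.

H_L ≈ 26.1 m

V = 4Q/(πD²) = 2.294 m/s; V²/2g = 0.2681 m
Re = 6.16×10^5, ε/D = 0.00140 → f = 0.02185 (Swamee-Jain)
Major: h_f = f(L/D)·V²/2g = 0.02185·4136·0.2681 = 24.23 m
Minor: ΣK = 7.06; h_m = ΣK·V²/2g = 1.893 m
Total H_L = 24.23 + 1.893 = 26.12 m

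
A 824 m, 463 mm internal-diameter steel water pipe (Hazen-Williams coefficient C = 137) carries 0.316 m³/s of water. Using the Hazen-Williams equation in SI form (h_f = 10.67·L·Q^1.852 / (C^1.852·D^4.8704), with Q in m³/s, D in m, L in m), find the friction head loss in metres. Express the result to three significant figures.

h_f ≈ 4.89 m

h_f = 10.67·824·0.316^1.852 / (137^1.852·0.463^4.8704) = 4.887 m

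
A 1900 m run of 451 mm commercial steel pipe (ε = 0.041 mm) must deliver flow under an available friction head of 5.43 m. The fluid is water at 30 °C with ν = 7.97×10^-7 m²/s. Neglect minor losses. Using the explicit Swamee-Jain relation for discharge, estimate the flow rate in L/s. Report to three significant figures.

Swamee-Jain (Type II): Q = -0.965·√(gD⁵h_f/L)·ln[ε/(3.7D) + √(3.17ν²L/(gD³h_f))]
√(gD⁵h_f/L) = √(9.81·0.451⁵·5.43/1900) = 0.02287
ε/(3.7D) = 2.46×10^-5; √(3.17ν²L/(gD³h_f)) = 2.80×10^-5
Q = -0.965·0.02287·ln(5.255×10^-5) = 0.2175 m³/s
Check: V = 1.36 m/s, Re = 7.70×10^5, f = 0.01370, h_f = 5.45 m ≈ 5.43 m ✓

Q ≈ 217 L/s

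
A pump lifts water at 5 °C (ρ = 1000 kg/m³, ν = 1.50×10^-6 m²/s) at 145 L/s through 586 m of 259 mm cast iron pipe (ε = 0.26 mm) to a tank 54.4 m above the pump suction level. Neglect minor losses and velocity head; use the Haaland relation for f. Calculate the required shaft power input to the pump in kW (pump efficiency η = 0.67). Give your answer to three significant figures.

P_shaft ≈ 153 kW

V = 4Q/(πD²) = 2.752 m/s; Re = 4.75×10^5; ε/D = 0.00100; f = 0.02024
h_f = f(L/D)V²/2g = 17.68 m
Total head H = z + h_f = 54.4 + 17.68 = 72.08 m
P_hyd = ρgQH = 1000·9.81·0.145·72.08 = 102.5 kW
P_shaft = P_hyd/η = 102.5/0.67 = 153.0 kW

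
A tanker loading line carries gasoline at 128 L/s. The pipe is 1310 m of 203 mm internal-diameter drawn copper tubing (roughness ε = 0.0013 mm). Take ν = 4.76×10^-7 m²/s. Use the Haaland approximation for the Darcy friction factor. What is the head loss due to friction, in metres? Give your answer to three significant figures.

h_f ≈ 55.5 m

V = 4Q/(πD²) = 4·0.128/(π·0.203²) = 3.955 m/s
Re = VD/ν = 3.955·0.203/4.76×10^-7 = 1.69×10^6 → turbulent
ε/D = 0.0013/203 = 6.40×10^-6
Haaland: f = 0.01079
h_f = f(L/D)V²/(2g) = 0.01079·(1310/0.203)·3.955²/(2·9.81) = 55.53 m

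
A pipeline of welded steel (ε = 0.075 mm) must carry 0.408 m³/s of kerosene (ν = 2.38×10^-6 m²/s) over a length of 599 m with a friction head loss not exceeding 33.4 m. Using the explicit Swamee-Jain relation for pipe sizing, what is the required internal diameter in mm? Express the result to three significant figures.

Swamee-Jain (Type III): D = 0.66·[ε^1.25·(LQ²/(gh_f))^4.75 + ν·Q^9.4·(L/(gh_f))^5.2]^0.04
LQ²/(gh_f) = 0.3043; L/(gh_f) = 1.828
Term 1 = ε^1.25·(…)^4.75 = 2.45×10^-8; Term 2 = ν·Q^9.4·(…)^5.2 = 1.20×10^-8
D = 0.66·(2.45×10^-8 + 1.20×10^-8)^0.04 = 0.3327 m = 333 mm
Check: V = 4.69 m/s, Re = 6.56×10^5, f = 0.01543, h_f = 31.2 m ≈ 33.4 m ✓

D ≈ 333 mm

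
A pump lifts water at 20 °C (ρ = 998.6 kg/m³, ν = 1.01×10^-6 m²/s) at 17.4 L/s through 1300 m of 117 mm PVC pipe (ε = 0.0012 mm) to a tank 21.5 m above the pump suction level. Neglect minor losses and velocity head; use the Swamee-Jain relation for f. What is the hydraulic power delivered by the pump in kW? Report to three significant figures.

V = 4Q/(πD²) = 1.618 m/s; Re = 1.87×10^5; ε/D = 1.03×10^-5; f = 0.01582
h_f = f(L/D)V²/2g = 23.47 m
Total head H = z + h_f = 21.5 + 23.47 = 44.97 m
P_hyd = ρgQH = 998.6·9.81·0.0174·44.97 = 7.665 kW

P_hyd ≈ 7.66 kW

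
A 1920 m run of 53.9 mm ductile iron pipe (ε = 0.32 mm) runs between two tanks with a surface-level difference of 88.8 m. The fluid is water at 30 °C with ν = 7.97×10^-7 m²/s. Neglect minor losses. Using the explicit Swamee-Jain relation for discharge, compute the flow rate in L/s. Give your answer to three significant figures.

Q ≈ 2.78 L/s

Swamee-Jain (Type II): Q = -0.965·√(gD⁵h_f/L)·ln[ε/(3.7D) + √(3.17ν²L/(gD³h_f))]
√(gD⁵h_f/L) = √(9.81·0.0539⁵·88.8/1920) = 4.543×10^-4
ε/(3.7D) = 0.00160; √(3.17ν²L/(gD³h_f)) = 1.68×10^-4
Q = -0.965·4.543×10^-4·ln(0.001773) = 0.002777 m³/s
Check: V = 1.22 m/s, Re = 8.23×10^4, f = 0.03331, h_f = 89.6 m ≈ 88.8 m ✓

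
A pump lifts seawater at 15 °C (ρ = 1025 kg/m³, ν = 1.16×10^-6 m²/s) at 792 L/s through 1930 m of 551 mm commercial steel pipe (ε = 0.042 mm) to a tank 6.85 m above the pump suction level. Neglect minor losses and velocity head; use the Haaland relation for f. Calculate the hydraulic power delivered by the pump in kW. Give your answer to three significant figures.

P_hyd ≈ 250 kW

V = 4Q/(πD²) = 3.321 m/s; Re = 1.58×10^6; ε/D = 7.62×10^-5; f = 0.01248
h_f = f(L/D)V²/2g = 24.59 m
Total head H = z + h_f = 6.85 + 24.59 = 31.44 m
P_hyd = ρgQH = 1025·9.81·0.792·31.44 = 250.4 kW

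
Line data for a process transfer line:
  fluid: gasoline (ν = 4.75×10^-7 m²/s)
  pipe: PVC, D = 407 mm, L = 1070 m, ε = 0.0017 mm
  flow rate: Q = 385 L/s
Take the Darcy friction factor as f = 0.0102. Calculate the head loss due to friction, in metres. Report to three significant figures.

h_f ≈ 12.0 m

V = 4Q/(πD²) = 4·0.385/(π·0.407²) = 2.959 m/s
h_f = f(L/D)V²/(2g) = 0.01020·(1070/0.407)·2.959²/(2·9.81) = 11.97 m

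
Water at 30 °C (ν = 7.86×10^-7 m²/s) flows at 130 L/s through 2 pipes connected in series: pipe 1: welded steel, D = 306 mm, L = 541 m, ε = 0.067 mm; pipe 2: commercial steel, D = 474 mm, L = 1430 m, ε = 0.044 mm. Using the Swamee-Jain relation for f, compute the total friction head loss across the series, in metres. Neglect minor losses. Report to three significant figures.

H ≈ 5.53 m

Pipe 1: V = 1.768 m/s, Re = 6.88×10^5, ε/D = 2.19×10^-4, f = 0.01532, h_1 = f(L/D)V²/2g = 4.313 m
Pipe 2: V = 0.7367 m/s, Re = 4.44×10^5, ε/D = 9.28×10^-5, f = 0.01459, h_2 = f(L/D)V²/2g = 1.218 m
Series → Q common, losses add: H = Σh = 5.530 m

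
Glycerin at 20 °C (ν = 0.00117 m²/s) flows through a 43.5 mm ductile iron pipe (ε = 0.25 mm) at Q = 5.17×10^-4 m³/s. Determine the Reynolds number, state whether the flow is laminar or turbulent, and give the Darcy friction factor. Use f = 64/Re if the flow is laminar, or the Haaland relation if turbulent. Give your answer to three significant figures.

Re ≈ 12.9; laminar; f = 64/Re ≈ 4.95

V = 4Q/(πD²) = 0.3479 m/s
Re = VD/ν = 0.3479·0.0435/0.00117 = 12.9
Re < 2300 → laminar → f = 64/Re = 4.948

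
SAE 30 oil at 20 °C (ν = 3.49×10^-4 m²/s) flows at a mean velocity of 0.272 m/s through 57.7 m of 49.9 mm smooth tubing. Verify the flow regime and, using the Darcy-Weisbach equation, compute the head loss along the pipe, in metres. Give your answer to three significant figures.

Re = VD/ν = 0.272·0.04990/3.49×10^-4 = 38.9 → laminar (Re < 2300)
f = 64/Re = 1.646
h_f = f(L/D)V²/(2g) = 1.646·(57.7/0.04990)·0.272²/(2·9.81) = 7.175 m

h_f ≈ 7.18 m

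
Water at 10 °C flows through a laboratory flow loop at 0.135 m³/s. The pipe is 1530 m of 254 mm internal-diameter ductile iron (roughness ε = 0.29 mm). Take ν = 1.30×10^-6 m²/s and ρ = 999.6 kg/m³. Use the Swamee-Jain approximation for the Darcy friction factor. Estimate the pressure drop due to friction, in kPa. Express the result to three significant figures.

V = 4Q/(πD²) = 4·0.135/(π·0.254²) = 2.664 m/s
Re = VD/ν = 2.664·0.254/1.30×10^-6 = 5.21×10^5 → turbulent
ε/D = 0.29/254 = 0.00114
Swamee-Jain: f = 0.02093
h_f = f(L/D)V²/(2g) = 0.02093·(1530/0.254)·2.664²/(2·9.81) = 45.61 m
Δp = ρg·h_f = 999.6·9.81·45.61 = 447.2 kPa

Δp ≈ 447 kPa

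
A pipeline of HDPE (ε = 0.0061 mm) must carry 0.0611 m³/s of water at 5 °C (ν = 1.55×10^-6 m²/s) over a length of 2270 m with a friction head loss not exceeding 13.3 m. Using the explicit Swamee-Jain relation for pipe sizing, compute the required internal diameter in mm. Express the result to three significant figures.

D ≈ 245 mm

Swamee-Jain (Type III): D = 0.66·[ε^1.25·(LQ²/(gh_f))^4.75 + ν·Q^9.4·(L/(gh_f))^5.2]^0.04
LQ²/(gh_f) = 0.06495; L/(gh_f) = 17.40
Term 1 = ε^1.25·(…)^4.75 = 6.94×10^-13; Term 2 = ν·Q^9.4·(…)^5.2 = 1.70×10^-11
D = 0.66·(6.94×10^-13 + 1.70×10^-11)^0.04 = 0.2451 m = 245 mm
Check: V = 1.29 m/s, Re = 2.05×10^5, f = 0.01569, h_f = 12.4 m ≈ 13.3 m ✓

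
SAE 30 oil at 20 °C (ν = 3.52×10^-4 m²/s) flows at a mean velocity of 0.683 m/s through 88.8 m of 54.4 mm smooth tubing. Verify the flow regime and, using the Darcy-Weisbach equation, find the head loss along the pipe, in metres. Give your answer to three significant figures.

h_f ≈ 23.5 m

Re = VD/ν = 0.683·0.05440/3.52×10^-4 = 106 → laminar (Re < 2300)
f = 64/Re = 0.6063
h_f = f(L/D)V²/(2g) = 0.6063·(88.8/0.05440)·0.683²/(2·9.81) = 23.53 m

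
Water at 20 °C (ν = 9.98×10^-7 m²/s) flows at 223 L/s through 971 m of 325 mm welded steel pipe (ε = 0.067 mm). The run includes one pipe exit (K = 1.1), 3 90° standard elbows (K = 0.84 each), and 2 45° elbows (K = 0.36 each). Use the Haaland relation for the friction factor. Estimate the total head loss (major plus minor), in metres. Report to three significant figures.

V = 4Q/(πD²) = 2.688 m/s; V²/2g = 0.3683 m
Re = 8.75×10^5, ε/D = 2.06×10^-4 → f = 0.01477 (Haaland)
Major: h_f = f(L/D)·V²/2g = 0.01477·2988·0.3683 = 16.25 m
Minor: ΣK = 4.34; h_m = ΣK·V²/2g = 1.598 m
Total H_L = 16.25 + 1.598 = 17.85 m

H_L ≈ 17.9 m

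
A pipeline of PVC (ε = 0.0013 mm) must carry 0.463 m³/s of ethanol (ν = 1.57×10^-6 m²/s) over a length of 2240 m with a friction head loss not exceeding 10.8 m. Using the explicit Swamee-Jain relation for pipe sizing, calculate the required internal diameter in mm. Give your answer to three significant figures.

Swamee-Jain (Type III): D = 0.66·[ε^1.25·(LQ²/(gh_f))^4.75 + ν·Q^9.4·(L/(gh_f))^5.2]^0.04
LQ²/(gh_f) = 4.532; L/(gh_f) = 21.14
Term 1 = ε^1.25·(…)^4.75 = 5.75×10^-5; Term 2 = ν·Q^9.4·(…)^5.2 = 0.00877
D = 0.66·(5.75×10^-5 + 0.00877)^0.04 = 0.5462 m = 546 mm
Check: V = 1.98 m/s, Re = 6.87×10^5, f = 0.01242, h_f = 10.1 m ≈ 10.8 m ✓

D ≈ 546 mm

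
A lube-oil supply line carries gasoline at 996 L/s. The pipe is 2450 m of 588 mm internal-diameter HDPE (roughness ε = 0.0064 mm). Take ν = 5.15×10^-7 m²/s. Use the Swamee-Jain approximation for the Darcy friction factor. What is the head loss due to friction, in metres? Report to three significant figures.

V = 4Q/(πD²) = 4·0.996/(π·0.588²) = 3.668 m/s
Re = VD/ν = 3.668·0.588/5.15×10^-7 = 4.19×10^6 → turbulent
ε/D = 0.0064/588 = 1.09×10^-5
Swamee-Jain: f = 0.009864
h_f = f(L/D)V²/(2g) = 0.009864·(2450/0.588)·3.668²/(2·9.81) = 28.18 m

h_f ≈ 28.2 m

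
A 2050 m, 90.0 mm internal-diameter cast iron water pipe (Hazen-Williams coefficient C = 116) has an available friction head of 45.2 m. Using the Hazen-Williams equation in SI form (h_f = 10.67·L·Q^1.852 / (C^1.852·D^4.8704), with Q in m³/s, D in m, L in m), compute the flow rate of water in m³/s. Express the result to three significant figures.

Q ≈ 0.00732 m³/s

Rearranging: Q = [h_f·C^1.852·D^4.8704 / (10.67·L)]^(1/1.852)
Q = [45.2·116^1.852·0.0900^4.8704 / (10.67·2050)]^0.540 = 0.007322 m³/s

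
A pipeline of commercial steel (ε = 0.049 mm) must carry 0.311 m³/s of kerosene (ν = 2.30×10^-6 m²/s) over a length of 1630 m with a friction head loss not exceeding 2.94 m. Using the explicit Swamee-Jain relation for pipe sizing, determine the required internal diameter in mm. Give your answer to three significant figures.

D ≈ 591 mm

Swamee-Jain (Type III): D = 0.66·[ε^1.25·(LQ²/(gh_f))^4.75 + ν·Q^9.4·(L/(gh_f))^5.2]^0.04
LQ²/(gh_f) = 5.466; L/(gh_f) = 56.52
Term 1 = ε^1.25·(…)^4.75 = 0.0131; Term 2 = ν·Q^9.4·(…)^5.2 = 0.0507
D = 0.66·(0.0131 + 0.0507)^0.04 = 0.5912 m = 591 mm
Check: V = 1.13 m/s, Re = 2.91×10^5, f = 0.01534, h_f = 2.77 m ≈ 2.94 m ✓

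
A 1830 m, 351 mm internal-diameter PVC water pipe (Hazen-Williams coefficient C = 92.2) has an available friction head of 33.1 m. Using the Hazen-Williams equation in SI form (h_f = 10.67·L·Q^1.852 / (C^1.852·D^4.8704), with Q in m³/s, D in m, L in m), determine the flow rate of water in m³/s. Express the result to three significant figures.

Rearranging: Q = [h_f·C^1.852·D^4.8704 / (10.67·L)]^(1/1.852)
Q = [33.1·92.2^1.852·0.351^4.8704 / (10.67·1830)]^0.540 = 0.1874 m³/s

Q ≈ 0.187 m³/s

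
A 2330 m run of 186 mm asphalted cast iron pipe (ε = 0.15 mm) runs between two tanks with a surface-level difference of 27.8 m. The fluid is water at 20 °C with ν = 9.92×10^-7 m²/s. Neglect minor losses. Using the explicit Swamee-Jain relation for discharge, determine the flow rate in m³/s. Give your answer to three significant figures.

Swamee-Jain (Type II): Q = -0.965·√(gD⁵h_f/L)·ln[ε/(3.7D) + √(3.17ν²L/(gD³h_f))]
√(gD⁵h_f/L) = √(9.81·0.186⁵·27.8/2330) = 0.005105
ε/(3.7D) = 2.18×10^-4; √(3.17ν²L/(gD³h_f)) = 6.44×10^-5
Q = -0.965·0.005105·ln(2.823×10^-4) = 0.04026 m³/s
Check: V = 1.48 m/s, Re = 2.78×10^5, f = 0.01998, h_f = 28.0 m ≈ 27.8 m ✓

Q ≈ 0.0403 m³/s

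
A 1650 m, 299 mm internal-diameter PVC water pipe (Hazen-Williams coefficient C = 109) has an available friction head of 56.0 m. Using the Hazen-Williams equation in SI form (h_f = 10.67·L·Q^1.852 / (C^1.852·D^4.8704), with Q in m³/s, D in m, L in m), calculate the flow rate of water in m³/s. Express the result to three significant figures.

Q ≈ 0.204 m³/s

Rearranging: Q = [h_f·C^1.852·D^4.8704 / (10.67·L)]^(1/1.852)
Q = [56.0·109^1.852·0.299^4.8704 / (10.67·1650)]^0.540 = 0.2042 m³/s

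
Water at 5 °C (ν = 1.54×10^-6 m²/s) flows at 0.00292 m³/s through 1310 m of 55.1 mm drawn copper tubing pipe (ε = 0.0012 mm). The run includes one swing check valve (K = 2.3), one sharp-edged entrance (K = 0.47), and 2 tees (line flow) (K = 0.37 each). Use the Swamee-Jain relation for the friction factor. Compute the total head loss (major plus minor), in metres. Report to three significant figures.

V = 4Q/(πD²) = 1.225 m/s; V²/2g = 0.07643 m
Re = 4.38×10^4, ε/D = 2.18×10^-5 → f = 0.02148 (Swamee-Jain)
Major: h_f = f(L/D)·V²/2g = 0.02148·23775·0.07643 = 39.03 m
Minor: ΣK = 3.51; h_m = ΣK·V²/2g = 0.2683 m
Total H_L = 39.03 + 0.2683 = 39.29 m

H_L ≈ 39.3 m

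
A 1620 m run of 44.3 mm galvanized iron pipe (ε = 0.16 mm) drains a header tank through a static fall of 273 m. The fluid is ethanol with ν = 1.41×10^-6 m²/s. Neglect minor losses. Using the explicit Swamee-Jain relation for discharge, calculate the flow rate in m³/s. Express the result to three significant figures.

Q ≈ 0.00345 m³/s

Swamee-Jain (Type II): Q = -0.965·√(gD⁵h_f/L)·ln[ε/(3.7D) + √(3.17ν²L/(gD³h_f))]
√(gD⁵h_f/L) = √(9.81·0.0443⁵·273/1620) = 5.311×10^-4
ε/(3.7D) = 9.76×10^-4; √(3.17ν²L/(gD³h_f)) = 2.09×10^-4
Q = -0.965·5.311×10^-4·ln(0.001186) = 0.003453 m³/s
Check: V = 2.24 m/s, Re = 7.04×10^4, f = 0.02949, h_f = 276 m ≈ 273 m ✓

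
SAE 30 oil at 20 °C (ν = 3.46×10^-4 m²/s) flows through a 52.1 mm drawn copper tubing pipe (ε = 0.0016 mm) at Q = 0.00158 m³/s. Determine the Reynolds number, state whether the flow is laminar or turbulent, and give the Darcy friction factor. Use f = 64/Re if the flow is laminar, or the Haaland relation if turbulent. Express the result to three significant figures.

V = 4Q/(πD²) = 0.7411 m/s
Re = VD/ν = 0.7411·0.0521/3.46×10^-4 = 112
Re < 2300 → laminar → f = 64/Re = 0.5735

Re ≈ 112; laminar; f = 64/Re ≈ 0.573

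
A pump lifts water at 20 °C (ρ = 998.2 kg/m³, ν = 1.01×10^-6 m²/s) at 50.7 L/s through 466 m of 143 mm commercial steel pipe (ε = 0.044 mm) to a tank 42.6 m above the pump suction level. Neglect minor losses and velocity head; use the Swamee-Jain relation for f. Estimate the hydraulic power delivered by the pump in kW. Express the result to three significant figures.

V = 4Q/(πD²) = 3.157 m/s; Re = 4.47×10^5; ε/D = 3.08×10^-4; f = 0.01656
h_f = f(L/D)V²/2g = 27.42 m
Total head H = z + h_f = 42.6 + 27.42 = 70.02 m
P_hyd = ρgQH = 998.2·9.81·0.0507·70.02 = 34.76 kW

P_hyd ≈ 34.8 kW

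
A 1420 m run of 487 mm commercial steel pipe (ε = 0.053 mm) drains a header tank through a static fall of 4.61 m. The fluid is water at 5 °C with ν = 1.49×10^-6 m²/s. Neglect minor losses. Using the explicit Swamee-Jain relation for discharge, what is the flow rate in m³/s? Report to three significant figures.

Q ≈ 0.271 m³/s

Swamee-Jain (Type II): Q = -0.965·√(gD⁵h_f/L)·ln[ε/(3.7D) + √(3.17ν²L/(gD³h_f))]
√(gD⁵h_f/L) = √(9.81·0.487⁵·4.61/1420) = 0.02954
ε/(3.7D) = 2.94×10^-5; √(3.17ν²L/(gD³h_f)) = 4.37×10^-5
Q = -0.965·0.02954·ln(7.315×10^-5) = 0.2714 m³/s
Check: V = 1.46 m/s, Re = 4.76×10^5, f = 0.01465, h_f = 4.62 m ≈ 4.61 m ✓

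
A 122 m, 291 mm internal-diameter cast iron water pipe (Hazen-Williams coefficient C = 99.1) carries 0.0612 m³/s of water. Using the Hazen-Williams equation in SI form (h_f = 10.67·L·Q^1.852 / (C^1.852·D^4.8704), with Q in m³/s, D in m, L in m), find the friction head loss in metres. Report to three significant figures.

h_f = 10.67·122·0.0612^1.852 / (99.1^1.852·0.291^4.8704) = 0.6052 m

h_f ≈ 0.605 m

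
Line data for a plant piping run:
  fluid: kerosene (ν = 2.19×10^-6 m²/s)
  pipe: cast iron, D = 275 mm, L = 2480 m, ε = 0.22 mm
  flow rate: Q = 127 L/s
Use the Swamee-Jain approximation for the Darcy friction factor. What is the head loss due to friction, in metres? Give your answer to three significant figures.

V = 4Q/(πD²) = 4·0.127/(π·0.275²) = 2.138 m/s
Re = VD/ν = 2.138·0.275/2.19×10^-6 = 2.68×10^5 → turbulent
ε/D = 0.22/275 = 8.00×10^-4
Swamee-Jain: f = 0.01999
h_f = f(L/D)V²/(2g) = 0.01999·(2480/0.275)·2.138²/(2·9.81) = 42.01 m

h_f ≈ 42.0 m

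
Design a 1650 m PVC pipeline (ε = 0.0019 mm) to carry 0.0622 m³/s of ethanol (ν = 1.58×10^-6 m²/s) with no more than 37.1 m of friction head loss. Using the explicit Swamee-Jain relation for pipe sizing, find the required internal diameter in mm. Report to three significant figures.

D ≈ 187 mm

Swamee-Jain (Type III): D = 0.66·[ε^1.25·(LQ²/(gh_f))^4.75 + ν·Q^9.4·(L/(gh_f))^5.2]^0.04
LQ²/(gh_f) = 0.01754; L/(gh_f) = 4.534
Term 1 = ε^1.25·(…)^4.75 = 3.22×10^-16; Term 2 = ν·Q^9.4·(…)^5.2 = 1.88×10^-14
D = 0.66·(3.22×10^-16 + 1.88×10^-14)^0.04 = 0.1865 m = 187 mm
Check: V = 2.28 m/s, Re = 2.69×10^5, f = 0.01479, h_f = 34.5 m ≈ 37.1 m ✓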